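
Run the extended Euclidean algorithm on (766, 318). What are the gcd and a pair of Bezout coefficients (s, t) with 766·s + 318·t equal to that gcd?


Euclidean algorithm on (766, 318) — divide until remainder is 0:
  766 = 2 · 318 + 130
  318 = 2 · 130 + 58
  130 = 2 · 58 + 14
  58 = 4 · 14 + 2
  14 = 7 · 2 + 0
gcd(766, 318) = 2.
Track Bezout coefficients alongside the remainders: start with r₀ = 766 = a·1 + b·0 (s = 1, t = 0) and r₁ = 318 = a·0 + b·1 (s = 0, t = 1); each new remainder r_{k+1} = r_{k-1} − q_k·r_k inherits s_{k+1} = s_{k-1} − q_k·s_k, t_{k+1} = t_{k-1} − q_k·t_k, so r_k = a·s_k + b·t_k at every step:
  q = 2: r = 130, s = 1 − 2·0 = 1, t = 0 − 2·1 = -2  (check: 766·1 + 318·(-2) = 130)
  q = 2: r = 58, s = 0 − 2·1 = -2, t = 1 − 2·(-2) = 5  (check: 766·(-2) + 318·5 = 58)
  q = 2: r = 14, s = 1 − 2·(-2) = 5, t = -2 − 2·5 = -12  (check: 766·5 + 318·(-12) = 14)
  q = 4: r = 2, s = -2 − 4·5 = -22, t = 5 − 4·(-12) = 53  (check: 766·(-22) + 318·53 = 2)
The row with r = 2 (the gcd) gives the Bezout coefficients s = -22, t = 53.
Result: 766 · (-22) + 318 · (53) = 2.

gcd(766, 318) = 2; s = -22, t = 53 (check: 766·(-22) + 318·53 = 2).


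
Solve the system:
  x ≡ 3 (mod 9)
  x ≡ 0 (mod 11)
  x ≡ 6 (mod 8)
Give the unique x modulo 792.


Moduli 9, 11, 8 are pairwise coprime; by CRT there is a unique solution modulo M = 9 · 11 · 8 = 792.
Solve pairwise, accumulating the modulus:
  Start with x ≡ 3 (mod 9).
  Combine with x ≡ 0 (mod 11): since gcd(9, 11) = 1, we get a unique residue mod 99.
    Write x = 3 + 9·t and substitute into x ≡ 0 (mod 11): 9·t ≡ 0 − 3 = -3 (mod 11).
    Reduce coefficients mod 11: 9·t ≡ 8 (mod 11).
    The inverse of 9 mod 11 is 5 (since 9·5 = 45 = 4·11 + 1), so t ≡ 5·8 = 40 ≡ 7 (mod 11).
    Then x = 3 + 9·7 = 66, valid modulo lcm(9, 11) = 99: x ≡ 66 (mod 99).
  Combine with x ≡ 6 (mod 8): since gcd(99, 8) = 1, we get a unique residue mod 792.
    Write x = 66 + 99·t and substitute into x ≡ 6 (mod 8): 99·t ≡ 6 − 66 = -60 (mod 8).
    Reduce coefficients mod 8: 3·t ≡ 4 (mod 8).
    The inverse of 3 mod 8 is 3 (since 3·3 = 9 = 1·8 + 1), so t ≡ 3·4 = 12 ≡ 4 (mod 8).
    Then x = 66 + 99·4 = 462, valid modulo lcm(99, 8) = 792: x ≡ 462 (mod 792).
Verify: 462 mod 9 = 3 ✓, 462 mod 11 = 0 ✓, 462 mod 8 = 6 ✓.

x ≡ 462 (mod 792).


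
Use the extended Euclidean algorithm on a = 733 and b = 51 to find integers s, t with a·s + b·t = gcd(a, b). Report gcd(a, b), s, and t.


Euclidean algorithm on (733, 51) — divide until remainder is 0:
  733 = 14 · 51 + 19
  51 = 2 · 19 + 13
  19 = 1 · 13 + 6
  13 = 2 · 6 + 1
  6 = 6 · 1 + 0
gcd(733, 51) = 1.
Track Bezout coefficients alongside the remainders: start with r₀ = 733 = a·1 + b·0 (s = 1, t = 0) and r₁ = 51 = a·0 + b·1 (s = 0, t = 1); each new remainder r_{k+1} = r_{k-1} − q_k·r_k inherits s_{k+1} = s_{k-1} − q_k·s_k, t_{k+1} = t_{k-1} − q_k·t_k, so r_k = a·s_k + b·t_k at every step:
  q = 14: r = 19, s = 1 − 14·0 = 1, t = 0 − 14·1 = -14  (check: 733·1 + 51·(-14) = 19)
  q = 2: r = 13, s = 0 − 2·1 = -2, t = 1 − 2·(-14) = 29  (check: 733·(-2) + 51·29 = 13)
  q = 1: r = 6, s = 1 − 1·(-2) = 3, t = -14 − 1·29 = -43  (check: 733·3 + 51·(-43) = 6)
  q = 2: r = 1, s = -2 − 2·3 = -8, t = 29 − 2·(-43) = 115  (check: 733·(-8) + 51·115 = 1)
The row with r = 1 (the gcd) gives the Bezout coefficients s = -8, t = 115.
Result: 733 · (-8) + 51 · (115) = 1.

gcd(733, 51) = 1; s = -8, t = 115 (check: 733·(-8) + 51·115 = 1).


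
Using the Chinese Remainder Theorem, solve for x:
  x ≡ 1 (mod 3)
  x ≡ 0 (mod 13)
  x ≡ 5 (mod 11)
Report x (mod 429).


Moduli 3, 13, 11 are pairwise coprime; by CRT there is a unique solution modulo M = 3 · 13 · 11 = 429.
Solve pairwise, accumulating the modulus:
  Start with x ≡ 1 (mod 3).
  Combine with x ≡ 0 (mod 13): since gcd(3, 13) = 1, we get a unique residue mod 39.
    Write x = 1 + 3·t and substitute into x ≡ 0 (mod 13): 3·t ≡ 0 − 1 = -1 (mod 13).
    Reduce coefficients mod 13: 3·t ≡ 12 (mod 13).
    The inverse of 3 mod 13 is 9 (since 3·9 = 27 = 2·13 + 1), so t ≡ 9·12 = 108 ≡ 4 (mod 13).
    Then x = 1 + 3·4 = 13, valid modulo lcm(3, 13) = 39: x ≡ 13 (mod 39).
  Combine with x ≡ 5 (mod 11): since gcd(39, 11) = 1, we get a unique residue mod 429.
    Write x = 13 + 39·t and substitute into x ≡ 5 (mod 11): 39·t ≡ 5 − 13 = -8 (mod 11).
    Reduce coefficients mod 11: 6·t ≡ 3 (mod 11).
    The inverse of 6 mod 11 is 2 (since 6·2 = 12 = 1·11 + 1), so t ≡ 2·3 = 6 ≡ 6 (mod 11).
    Then x = 13 + 39·6 = 247, valid modulo lcm(39, 11) = 429: x ≡ 247 (mod 429).
Verify: 247 mod 3 = 1 ✓, 247 mod 13 = 0 ✓, 247 mod 11 = 5 ✓.

x ≡ 247 (mod 429).


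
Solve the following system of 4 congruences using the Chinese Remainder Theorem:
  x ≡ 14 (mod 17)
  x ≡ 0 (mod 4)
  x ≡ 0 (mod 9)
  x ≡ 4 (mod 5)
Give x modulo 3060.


Product of moduli M = 17 · 4 · 9 · 5 = 3060.
Merge one congruence at a time:
  Start: x ≡ 14 (mod 17).
  Combine with x ≡ 0 (mod 4); new modulus lcm = 68.
    Write x = 14 + 17·t and substitute into x ≡ 0 (mod 4): 17·t ≡ 0 − 14 = -14 (mod 4).
    Reduce coefficients mod 4: 1·t ≡ 2 (mod 4).
    So t ≡ 2 (mod 4).
    Then x = 14 + 17·2 = 48, valid modulo lcm(17, 4) = 68: x ≡ 48 (mod 68).
  Combine with x ≡ 0 (mod 9); new modulus lcm = 612.
    Write x = 48 + 68·t and substitute into x ≡ 0 (mod 9): 68·t ≡ 0 − 48 = -48 (mod 9).
    Reduce coefficients mod 9: 5·t ≡ 6 (mod 9).
    The inverse of 5 mod 9 is 2 (since 5·2 = 10 = 1·9 + 1), so t ≡ 2·6 = 12 ≡ 3 (mod 9).
    Then x = 48 + 68·3 = 252, valid modulo lcm(68, 9) = 612: x ≡ 252 (mod 612).
  Combine with x ≡ 4 (mod 5); new modulus lcm = 3060.
    Write x = 252 + 612·t and substitute into x ≡ 4 (mod 5): 612·t ≡ 4 − 252 = -248 (mod 5).
    Reduce coefficients mod 5: 2·t ≡ 2 (mod 5).
    The inverse of 2 mod 5 is 3 (since 2·3 = 6 = 1·5 + 1), so t ≡ 3·2 = 6 ≡ 1 (mod 5).
    Then x = 252 + 612·1 = 864, valid modulo lcm(612, 5) = 3060: x ≡ 864 (mod 3060).
Verify against each original: 864 mod 17 = 14, 864 mod 4 = 0, 864 mod 9 = 0, 864 mod 5 = 4.

x ≡ 864 (mod 3060).


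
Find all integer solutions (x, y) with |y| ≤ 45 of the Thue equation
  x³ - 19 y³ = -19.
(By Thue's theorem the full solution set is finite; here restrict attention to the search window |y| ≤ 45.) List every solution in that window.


The equation is x³ - 19y³ = -19. For fixed y, x³ = 19·y³ − 19, so a solution requires the RHS to be a perfect cube.
Strategy: iterate y from -45 to 45, compute RHS = 19·y³ − 19, and check whether it is a (positive or negative) perfect cube.
Check small values of y:
  y = 0: RHS = -19 is not a perfect cube.
  y = 1: RHS = 0 = (0)³ ⇒ x = 0 works.
  y = -1: RHS = -38 is not a perfect cube.
  y = 2: RHS = 133 is not a perfect cube.
  y = -2: RHS = -171 is not a perfect cube.
  y = 3: RHS = 494 is not a perfect cube.
  y = -3: RHS = -532 is not a perfect cube.
Continuing the search up to |y| = 45 finds no further solutions beyond those listed.
Collected solutions: (0, 1).

Solutions (with |y| ≤ 45): (0, 1).


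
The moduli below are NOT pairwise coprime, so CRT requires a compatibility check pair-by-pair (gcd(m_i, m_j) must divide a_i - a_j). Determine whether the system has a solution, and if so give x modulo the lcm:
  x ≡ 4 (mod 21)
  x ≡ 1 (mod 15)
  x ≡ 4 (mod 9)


Moduli 21, 15, 9 are not pairwise coprime, so CRT works modulo lcm(m_i) when all pairwise compatibility conditions hold.
Pairwise compatibility: gcd(m_i, m_j) must divide a_i - a_j for every pair.
Merge one congruence at a time:
  Start: x ≡ 4 (mod 21).
  Combine with x ≡ 1 (mod 15): gcd(21, 15) = 3; 1 - 4 = -3, which IS divisible by 3, so compatible.
    Write x = 4 + 21·t and substitute into x ≡ 1 (mod 15): 21·t ≡ 1 − 4 = -3 (mod 15).
    Divide the congruence (and modulus) by g = 3: 7·t ≡ -1 (mod 5).
    Reduce coefficients mod 5: 2·t ≡ 4 (mod 5).
    The inverse of 2 mod 5 is 3 (since 2·3 = 6 = 1·5 + 1), so t ≡ 3·4 = 12 ≡ 2 (mod 5).
    Then x = 4 + 21·2 = 46, valid modulo lcm(21, 15) = 105: x ≡ 46 (mod 105).
  Combine with x ≡ 4 (mod 9): gcd(105, 9) = 3; 4 - 46 = -42, which IS divisible by 3, so compatible.
    Write x = 46 + 105·t and substitute into x ≡ 4 (mod 9): 105·t ≡ 4 − 46 = -42 (mod 9).
    Divide the congruence (and modulus) by g = 3: 35·t ≡ -14 (mod 3).
    Reduce coefficients mod 3: 2·t ≡ 1 (mod 3).
    The inverse of 2 mod 3 is 2 (since 2·2 = 4 = 1·3 + 1), so t ≡ 2·1 = 2 ≡ 2 (mod 3).
    Then x = 46 + 105·2 = 256, valid modulo lcm(105, 9) = 315: x ≡ 256 (mod 315).
Verify: 256 mod 21 = 4, 256 mod 15 = 1, 256 mod 9 = 4.

x ≡ 256 (mod 315).


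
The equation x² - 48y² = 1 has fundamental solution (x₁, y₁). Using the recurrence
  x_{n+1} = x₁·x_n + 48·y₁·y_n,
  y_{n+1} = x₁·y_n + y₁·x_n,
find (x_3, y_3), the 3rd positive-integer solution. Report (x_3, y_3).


Step 1: Find the fundamental solution (x₁, y₁) of x² - 48y² = 1.
  Expand √48 as a continued fraction. a₀ = ⌊√48⌋ = 6; iterate m_{k+1} = d_k·a_k − m_k, d_{k+1} = (48 − m_{k+1}²)/d_k, a_{k+1} = ⌊(a₀ + m_{k+1})/d_{k+1}⌋ (starting m₀ = 0, d₀ = 1), with convergents p_k = a_k·p_{k-1} + p_{k-2}, q_k = a_k·q_{k-1} + q_{k-2} (p₋₁ = 1, q₋₁ = 0):
  k = 0: a₀ = 6; p₀/q₀ = 6/1; p₀² − 48·q₀² = 36 − 48 = -12.
  k = 1: m = 6, d = 12, a = ⌊(6 + 6)/12⌋ = 1; p/q = (1·6 + 1)/(1·1 + 0) = 7/1; p² − 48·q² = 49 − 48 = 1.
  The first convergent with p² − 48·q² = 1 gives the fundamental solution (x₁, y₁) = (7, 1).
Step 2: Apply the recurrence (x_{n+1}, y_{n+1}) = (x₁x_n + 48y₁y_n, x₁y_n + y₁x_n) repeatedly.
  From (x_1, y_1) = (7, 1): x_2 = 7·7 + 48·1·1 = 97; y_2 = 7·1 + 1·7 = 14.
  From (x_2, y_2) = (97, 14): x_3 = 7·97 + 48·1·14 = 1351; y_3 = 7·14 + 1·97 = 195.
Step 3: Verify x_3² - 48·y_3² = 1825201 - 1825200 = 1 (should be 1). ✓

(x_1, y_1) = (7, 1); (x_3, y_3) = (1351, 195).


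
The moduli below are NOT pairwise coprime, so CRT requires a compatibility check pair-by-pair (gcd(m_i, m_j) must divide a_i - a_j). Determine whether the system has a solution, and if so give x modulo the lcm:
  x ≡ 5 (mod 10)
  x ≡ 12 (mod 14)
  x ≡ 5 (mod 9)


Moduli 10, 14, 9 are not pairwise coprime, so CRT works modulo lcm(m_i) when all pairwise compatibility conditions hold.
Pairwise compatibility: gcd(m_i, m_j) must divide a_i - a_j for every pair.
Merge one congruence at a time:
  Start: x ≡ 5 (mod 10).
  Combine with x ≡ 12 (mod 14): gcd(10, 14) = 2, and 12 - 5 = 7 is NOT divisible by 2.
    ⇒ system is inconsistent (no integer solution).

No solution (the system is inconsistent).


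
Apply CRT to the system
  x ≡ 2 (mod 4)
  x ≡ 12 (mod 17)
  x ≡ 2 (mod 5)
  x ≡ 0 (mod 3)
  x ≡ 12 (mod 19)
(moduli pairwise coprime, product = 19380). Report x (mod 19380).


Product of moduli M = 4 · 17 · 5 · 3 · 19 = 19380.
Merge one congruence at a time:
  Start: x ≡ 2 (mod 4).
  Combine with x ≡ 12 (mod 17); new modulus lcm = 68.
    Write x = 2 + 4·t and substitute into x ≡ 12 (mod 17): 4·t ≡ 12 − 2 = 10 (mod 17).
    The inverse of 4 mod 17 is 13 (since 4·13 = 52 = 3·17 + 1), so t ≡ 13·10 = 130 ≡ 11 (mod 17).
    Then x = 2 + 4·11 = 46, valid modulo lcm(4, 17) = 68: x ≡ 46 (mod 68).
  Combine with x ≡ 2 (mod 5); new modulus lcm = 340.
    Write x = 46 + 68·t and substitute into x ≡ 2 (mod 5): 68·t ≡ 2 − 46 = -44 (mod 5).
    Reduce coefficients mod 5: 3·t ≡ 1 (mod 5).
    The inverse of 3 mod 5 is 2 (since 3·2 = 6 = 1·5 + 1), so t ≡ 2·1 = 2 ≡ 2 (mod 5).
    Then x = 46 + 68·2 = 182, valid modulo lcm(68, 5) = 340: x ≡ 182 (mod 340).
  Combine with x ≡ 0 (mod 3); new modulus lcm = 1020.
    Write x = 182 + 340·t and substitute into x ≡ 0 (mod 3): 340·t ≡ 0 − 182 = -182 (mod 3).
    Reduce coefficients mod 3: 1·t ≡ 1 (mod 3).
    So t ≡ 1 (mod 3).
    Then x = 182 + 340·1 = 522, valid modulo lcm(340, 3) = 1020: x ≡ 522 (mod 1020).
  Combine with x ≡ 12 (mod 19); new modulus lcm = 19380.
    Write x = 522 + 1020·t and substitute into x ≡ 12 (mod 19): 1020·t ≡ 12 − 522 = -510 (mod 19).
    Reduce coefficients mod 19: 13·t ≡ 3 (mod 19).
    The inverse of 13 mod 19 is 3 (since 13·3 = 39 = 2·19 + 1), so t ≡ 3·3 = 9 ≡ 9 (mod 19).
    Then x = 522 + 1020·9 = 9702, valid modulo lcm(1020, 19) = 19380: x ≡ 9702 (mod 19380).
Verify against each original: 9702 mod 4 = 2, 9702 mod 17 = 12, 9702 mod 5 = 2, 9702 mod 3 = 0, 9702 mod 19 = 12.

x ≡ 9702 (mod 19380).


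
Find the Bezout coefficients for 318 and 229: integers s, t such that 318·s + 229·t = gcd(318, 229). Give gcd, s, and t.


Euclidean algorithm on (318, 229) — divide until remainder is 0:
  318 = 1 · 229 + 89
  229 = 2 · 89 + 51
  89 = 1 · 51 + 38
  51 = 1 · 38 + 13
  38 = 2 · 13 + 12
  13 = 1 · 12 + 1
  12 = 12 · 1 + 0
gcd(318, 229) = 1.
Track Bezout coefficients alongside the remainders: start with r₀ = 318 = a·1 + b·0 (s = 1, t = 0) and r₁ = 229 = a·0 + b·1 (s = 0, t = 1); each new remainder r_{k+1} = r_{k-1} − q_k·r_k inherits s_{k+1} = s_{k-1} − q_k·s_k, t_{k+1} = t_{k-1} − q_k·t_k, so r_k = a·s_k + b·t_k at every step:
  q = 1: r = 89, s = 1 − 1·0 = 1, t = 0 − 1·1 = -1  (check: 318·1 + 229·(-1) = 89)
  q = 2: r = 51, s = 0 − 2·1 = -2, t = 1 − 2·(-1) = 3  (check: 318·(-2) + 229·3 = 51)
  q = 1: r = 38, s = 1 − 1·(-2) = 3, t = -1 − 1·3 = -4  (check: 318·3 + 229·(-4) = 38)
  q = 1: r = 13, s = -2 − 1·3 = -5, t = 3 − 1·(-4) = 7  (check: 318·(-5) + 229·7 = 13)
  q = 2: r = 12, s = 3 − 2·(-5) = 13, t = -4 − 2·7 = -18  (check: 318·13 + 229·(-18) = 12)
  q = 1: r = 1, s = -5 − 1·13 = -18, t = 7 − 1·(-18) = 25  (check: 318·(-18) + 229·25 = 1)
The row with r = 1 (the gcd) gives the Bezout coefficients s = -18, t = 25.
Result: 318 · (-18) + 229 · (25) = 1.

gcd(318, 229) = 1; s = -18, t = 25 (check: 318·(-18) + 229·25 = 1).


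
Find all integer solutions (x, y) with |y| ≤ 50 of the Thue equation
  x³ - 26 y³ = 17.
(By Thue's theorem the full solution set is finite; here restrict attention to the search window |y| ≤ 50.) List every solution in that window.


The equation is x³ - 26y³ = 17. For fixed y, x³ = 26·y³ + 17, so a solution requires the RHS to be a perfect cube.
Strategy: iterate y from -50 to 50, compute RHS = 26·y³ + 17, and check whether it is a (positive or negative) perfect cube.
Check small values of y:
  y = 0: RHS = 17 is not a perfect cube.
  y = 1: RHS = 43 is not a perfect cube.
  y = -1: RHS = -9 is not a perfect cube.
  y = 2: RHS = 225 is not a perfect cube.
  y = -2: RHS = -191 is not a perfect cube.
  y = 3: RHS = 719 is not a perfect cube.
  y = -3: RHS = -685 is not a perfect cube.
Continuing the search up to |y| = 50 finds no solutions either.
No (x, y) in the scanned range satisfies the equation.

No integer solutions with |y| ≤ 50.


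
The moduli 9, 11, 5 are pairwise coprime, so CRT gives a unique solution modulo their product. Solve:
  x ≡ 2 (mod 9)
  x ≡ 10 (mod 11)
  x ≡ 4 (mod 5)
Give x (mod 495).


Moduli 9, 11, 5 are pairwise coprime; by CRT there is a unique solution modulo M = 9 · 11 · 5 = 495.
Solve pairwise, accumulating the modulus:
  Start with x ≡ 2 (mod 9).
  Combine with x ≡ 10 (mod 11): since gcd(9, 11) = 1, we get a unique residue mod 99.
    Write x = 2 + 9·t and substitute into x ≡ 10 (mod 11): 9·t ≡ 10 − 2 = 8 (mod 11).
    The inverse of 9 mod 11 is 5 (since 9·5 = 45 = 4·11 + 1), so t ≡ 5·8 = 40 ≡ 7 (mod 11).
    Then x = 2 + 9·7 = 65, valid modulo lcm(9, 11) = 99: x ≡ 65 (mod 99).
  Combine with x ≡ 4 (mod 5): since gcd(99, 5) = 1, we get a unique residue mod 495.
    Write x = 65 + 99·t and substitute into x ≡ 4 (mod 5): 99·t ≡ 4 − 65 = -61 (mod 5).
    Reduce coefficients mod 5: 4·t ≡ 4 (mod 5).
    The inverse of 4 mod 5 is 4 (since 4·4 = 16 = 3·5 + 1), so t ≡ 4·4 = 16 ≡ 1 (mod 5).
    Then x = 65 + 99·1 = 164, valid modulo lcm(99, 5) = 495: x ≡ 164 (mod 495).
Verify: 164 mod 9 = 2 ✓, 164 mod 11 = 10 ✓, 164 mod 5 = 4 ✓.

x ≡ 164 (mod 495).


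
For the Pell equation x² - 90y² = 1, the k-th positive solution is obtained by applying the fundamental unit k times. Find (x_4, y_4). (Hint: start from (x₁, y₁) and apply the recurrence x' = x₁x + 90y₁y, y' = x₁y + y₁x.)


Step 1: Find the fundamental solution (x₁, y₁) of x² - 90y² = 1.
  Expand √90 as a continued fraction. a₀ = ⌊√90⌋ = 9; iterate m_{k+1} = d_k·a_k − m_k, d_{k+1} = (90 − m_{k+1}²)/d_k, a_{k+1} = ⌊(a₀ + m_{k+1})/d_{k+1}⌋ (starting m₀ = 0, d₀ = 1), with convergents p_k = a_k·p_{k-1} + p_{k-2}, q_k = a_k·q_{k-1} + q_{k-2} (p₋₁ = 1, q₋₁ = 0):
  k = 0: a₀ = 9; p₀/q₀ = 9/1; p₀² − 90·q₀² = 81 − 90 = -9.
  k = 1: m = 9, d = 9, a = ⌊(9 + 9)/9⌋ = 2; p/q = (2·9 + 1)/(2·1 + 0) = 19/2; p² − 90·q² = 361 − 360 = 1.
  The first convergent with p² − 90·q² = 1 gives the fundamental solution (x₁, y₁) = (19, 2).
Step 2: Apply the recurrence (x_{n+1}, y_{n+1}) = (x₁x_n + 90y₁y_n, x₁y_n + y₁x_n) repeatedly.
  From (x_1, y_1) = (19, 2): x_2 = 19·19 + 90·2·2 = 721; y_2 = 19·2 + 2·19 = 76.
  From (x_2, y_2) = (721, 76): x_3 = 19·721 + 90·2·76 = 27379; y_3 = 19·76 + 2·721 = 2886.
  From (x_3, y_3) = (27379, 2886): x_4 = 19·27379 + 90·2·2886 = 1039681; y_4 = 19·2886 + 2·27379 = 109592.
Step 3: Verify x_4² - 90·y_4² = 1080936581761 - 1080936581760 = 1 (should be 1). ✓

(x_1, y_1) = (19, 2); (x_4, y_4) = (1039681, 109592).


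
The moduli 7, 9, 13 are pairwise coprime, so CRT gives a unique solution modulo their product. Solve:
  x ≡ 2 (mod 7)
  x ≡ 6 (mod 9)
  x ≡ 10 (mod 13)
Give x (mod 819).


Moduli 7, 9, 13 are pairwise coprime; by CRT there is a unique solution modulo M = 7 · 9 · 13 = 819.
Solve pairwise, accumulating the modulus:
  Start with x ≡ 2 (mod 7).
  Combine with x ≡ 6 (mod 9): since gcd(7, 9) = 1, we get a unique residue mod 63.
    Write x = 2 + 7·t and substitute into x ≡ 6 (mod 9): 7·t ≡ 6 − 2 = 4 (mod 9).
    The inverse of 7 mod 9 is 4 (since 7·4 = 28 = 3·9 + 1), so t ≡ 4·4 = 16 ≡ 7 (mod 9).
    Then x = 2 + 7·7 = 51, valid modulo lcm(7, 9) = 63: x ≡ 51 (mod 63).
  Combine with x ≡ 10 (mod 13): since gcd(63, 13) = 1, we get a unique residue mod 819.
    Write x = 51 + 63·t and substitute into x ≡ 10 (mod 13): 63·t ≡ 10 − 51 = -41 (mod 13).
    Reduce coefficients mod 13: 11·t ≡ 11 (mod 13).
    The inverse of 11 mod 13 is 6 (since 11·6 = 66 = 5·13 + 1), so t ≡ 6·11 = 66 ≡ 1 (mod 13).
    Then x = 51 + 63·1 = 114, valid modulo lcm(63, 13) = 819: x ≡ 114 (mod 819).
Verify: 114 mod 7 = 2 ✓, 114 mod 9 = 6 ✓, 114 mod 13 = 10 ✓.

x ≡ 114 (mod 819).


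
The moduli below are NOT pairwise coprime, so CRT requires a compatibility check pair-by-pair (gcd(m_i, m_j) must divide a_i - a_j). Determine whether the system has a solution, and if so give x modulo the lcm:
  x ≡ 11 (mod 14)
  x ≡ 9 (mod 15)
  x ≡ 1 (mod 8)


Moduli 14, 15, 8 are not pairwise coprime, so CRT works modulo lcm(m_i) when all pairwise compatibility conditions hold.
Pairwise compatibility: gcd(m_i, m_j) must divide a_i - a_j for every pair.
Merge one congruence at a time:
  Start: x ≡ 11 (mod 14).
  Combine with x ≡ 9 (mod 15): gcd(14, 15) = 1; 9 - 11 = -2, which IS divisible by 1, so compatible.
    Write x = 11 + 14·t and substitute into x ≡ 9 (mod 15): 14·t ≡ 9 − 11 = -2 (mod 15).
    Reduce coefficients mod 15: 14·t ≡ 13 (mod 15).
    The inverse of 14 mod 15 is 14 (since 14·14 = 196 = 13·15 + 1), so t ≡ 14·13 = 182 ≡ 2 (mod 15).
    Then x = 11 + 14·2 = 39, valid modulo lcm(14, 15) = 210: x ≡ 39 (mod 210).
  Combine with x ≡ 1 (mod 8): gcd(210, 8) = 2; 1 - 39 = -38, which IS divisible by 2, so compatible.
    Write x = 39 + 210·t and substitute into x ≡ 1 (mod 8): 210·t ≡ 1 − 39 = -38 (mod 8).
    Divide the congruence (and modulus) by g = 2: 105·t ≡ -19 (mod 4).
    Reduce coefficients mod 4: 1·t ≡ 1 (mod 4).
    So t ≡ 1 (mod 4).
    Then x = 39 + 210·1 = 249, valid modulo lcm(210, 8) = 840: x ≡ 249 (mod 840).
Verify: 249 mod 14 = 11, 249 mod 15 = 9, 249 mod 8 = 1.

x ≡ 249 (mod 840).


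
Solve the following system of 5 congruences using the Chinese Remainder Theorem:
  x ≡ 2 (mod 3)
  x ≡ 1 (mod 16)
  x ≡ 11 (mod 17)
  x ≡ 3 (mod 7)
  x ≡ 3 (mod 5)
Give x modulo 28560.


Product of moduli M = 3 · 16 · 17 · 7 · 5 = 28560.
Merge one congruence at a time:
  Start: x ≡ 2 (mod 3).
  Combine with x ≡ 1 (mod 16); new modulus lcm = 48.
    Write x = 2 + 3·t and substitute into x ≡ 1 (mod 16): 3·t ≡ 1 − 2 = -1 (mod 16).
    Reduce coefficients mod 16: 3·t ≡ 15 (mod 16).
    The inverse of 3 mod 16 is 11 (since 3·11 = 33 = 2·16 + 1), so t ≡ 11·15 = 165 ≡ 5 (mod 16).
    Then x = 2 + 3·5 = 17, valid modulo lcm(3, 16) = 48: x ≡ 17 (mod 48).
  Combine with x ≡ 11 (mod 17); new modulus lcm = 816.
    Write x = 17 + 48·t and substitute into x ≡ 11 (mod 17): 48·t ≡ 11 − 17 = -6 (mod 17).
    Reduce coefficients mod 17: 14·t ≡ 11 (mod 17).
    The inverse of 14 mod 17 is 11 (since 14·11 = 154 = 9·17 + 1), so t ≡ 11·11 = 121 ≡ 2 (mod 17).
    Then x = 17 + 48·2 = 113, valid modulo lcm(48, 17) = 816: x ≡ 113 (mod 816).
  Combine with x ≡ 3 (mod 7); new modulus lcm = 5712.
    Write x = 113 + 816·t and substitute into x ≡ 3 (mod 7): 816·t ≡ 3 − 113 = -110 (mod 7).
    Reduce coefficients mod 7: 4·t ≡ 2 (mod 7).
    The inverse of 4 mod 7 is 2 (since 4·2 = 8 = 1·7 + 1), so t ≡ 2·2 = 4 ≡ 4 (mod 7).
    Then x = 113 + 816·4 = 3377, valid modulo lcm(816, 7) = 5712: x ≡ 3377 (mod 5712).
  Combine with x ≡ 3 (mod 5); new modulus lcm = 28560.
    Write x = 3377 + 5712·t and substitute into x ≡ 3 (mod 5): 5712·t ≡ 3 − 3377 = -3374 (mod 5).
    Reduce coefficients mod 5: 2·t ≡ 1 (mod 5).
    The inverse of 2 mod 5 is 3 (since 2·3 = 6 = 1·5 + 1), so t ≡ 3·1 = 3 ≡ 3 (mod 5).
    Then x = 3377 + 5712·3 = 20513, valid modulo lcm(5712, 5) = 28560: x ≡ 20513 (mod 28560).
Verify against each original: 20513 mod 3 = 2, 20513 mod 16 = 1, 20513 mod 17 = 11, 20513 mod 7 = 3, 20513 mod 5 = 3.

x ≡ 20513 (mod 28560).


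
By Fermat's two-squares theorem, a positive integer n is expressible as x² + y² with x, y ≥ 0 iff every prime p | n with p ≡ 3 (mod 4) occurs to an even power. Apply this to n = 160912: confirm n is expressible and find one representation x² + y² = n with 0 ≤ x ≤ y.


Step 1: Factor n = 160912 = 2^4 · 89 · 113.
Step 2: Check the mod-4 condition on each prime factor: 2 = 2 (special); 89 ≡ 1 (mod 4), exponent 1; 113 ≡ 1 (mod 4), exponent 1.
All primes ≡ 3 (mod 4) appear to even exponent (or don't appear), so by the two-squares theorem n IS expressible as a sum of two squares.
Step 3: Build a representation. Group n = k² · m with k = 4 and m = 89 · 113 = 10057 (a product of primes ≡ 1 (mod 4)); a representation of m scales to one of n via (k·x)² + (k·y)² = k²(x² + y²). Each prime p ≡ 1 (mod 4) is itself a sum of two squares; find a² by testing p − a² for a perfect square:
  89: 89 − 1² = 88, 89 − 2² = 85, 89 − 3² = 80, 89 − 4² = 73, 89 − 5² = 64 = 8² ⇒ 89 = 5² + 8².
  113: 113 − 1² = 112, 113 − 2² = 109, 113 − 3² = 104, 113 − 4² = 97, 113 − 5² = 88, 113 − 6² = 77, 113 − 7² = 64 = 8² ⇒ 113 = 7² + 8².
  Combine using the Brahmagupta–Fibonacci identity (a² + b²)(c² + d²) = (ac − bd)² + (ad + bc)² = (ac + bd)² + (ad − bc)²:
  89 · 113 = 10057: from (5² + 8²)(7² + 8²), take (5·7 − 8·8, 5·8 + 8·7) = (35 − 64, 40 + 56) = (-29, 96); dropping signs (only squares matter) gives (29, 96); check 29² + 96² = 841 + 9216 = 10057 ✓.
  Scale by k = 4: (4·29, 4·96) = (116, 384).
Step 4: Order so x ≤ y and verify: 116² + 384² = 13456 + 147456 = 160912 = n. ✓

n = 160912 = 116² + 384² (one valid representation with x ≤ y).


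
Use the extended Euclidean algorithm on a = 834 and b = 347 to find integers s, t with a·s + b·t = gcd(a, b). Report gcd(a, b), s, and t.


Euclidean algorithm on (834, 347) — divide until remainder is 0:
  834 = 2 · 347 + 140
  347 = 2 · 140 + 67
  140 = 2 · 67 + 6
  67 = 11 · 6 + 1
  6 = 6 · 1 + 0
gcd(834, 347) = 1.
Track Bezout coefficients alongside the remainders: start with r₀ = 834 = a·1 + b·0 (s = 1, t = 0) and r₁ = 347 = a·0 + b·1 (s = 0, t = 1); each new remainder r_{k+1} = r_{k-1} − q_k·r_k inherits s_{k+1} = s_{k-1} − q_k·s_k, t_{k+1} = t_{k-1} − q_k·t_k, so r_k = a·s_k + b·t_k at every step:
  q = 2: r = 140, s = 1 − 2·0 = 1, t = 0 − 2·1 = -2  (check: 834·1 + 347·(-2) = 140)
  q = 2: r = 67, s = 0 − 2·1 = -2, t = 1 − 2·(-2) = 5  (check: 834·(-2) + 347·5 = 67)
  q = 2: r = 6, s = 1 − 2·(-2) = 5, t = -2 − 2·5 = -12  (check: 834·5 + 347·(-12) = 6)
  q = 11: r = 1, s = -2 − 11·5 = -57, t = 5 − 11·(-12) = 137  (check: 834·(-57) + 347·137 = 1)
The row with r = 1 (the gcd) gives the Bezout coefficients s = -57, t = 137.
Result: 834 · (-57) + 347 · (137) = 1.

gcd(834, 347) = 1; s = -57, t = 137 (check: 834·(-57) + 347·137 = 1).


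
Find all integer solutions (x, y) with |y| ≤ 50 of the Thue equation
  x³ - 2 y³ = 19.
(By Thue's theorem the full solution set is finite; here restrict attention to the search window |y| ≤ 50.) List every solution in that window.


The equation is x³ - 2y³ = 19. For fixed y, x³ = 2·y³ + 19, so a solution requires the RHS to be a perfect cube.
Strategy: iterate y from -50 to 50, compute RHS = 2·y³ + 19, and check whether it is a (positive or negative) perfect cube.
Check small values of y:
  y = 0: RHS = 19 is not a perfect cube.
  y = 1: RHS = 21 is not a perfect cube.
  y = -1: RHS = 17 is not a perfect cube.
  y = 2: RHS = 35 is not a perfect cube.
  y = -2: RHS = 3 is not a perfect cube.
  y = 3: RHS = 73 is not a perfect cube.
  y = -3: RHS = -35 is not a perfect cube.
Continuing the search up to |y| = 50 finds no solutions either.
No (x, y) in the scanned range satisfies the equation.

No integer solutions with |y| ≤ 50.


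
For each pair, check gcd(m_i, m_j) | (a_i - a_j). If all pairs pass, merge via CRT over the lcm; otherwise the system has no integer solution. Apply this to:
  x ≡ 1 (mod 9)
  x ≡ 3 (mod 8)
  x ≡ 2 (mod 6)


Moduli 9, 8, 6 are not pairwise coprime, so CRT works modulo lcm(m_i) when all pairwise compatibility conditions hold.
Pairwise compatibility: gcd(m_i, m_j) must divide a_i - a_j for every pair.
Merge one congruence at a time:
  Start: x ≡ 1 (mod 9).
  Combine with x ≡ 3 (mod 8): gcd(9, 8) = 1; 3 - 1 = 2, which IS divisible by 1, so compatible.
    Write x = 1 + 9·t and substitute into x ≡ 3 (mod 8): 9·t ≡ 3 − 1 = 2 (mod 8).
    Reduce coefficients mod 8: 1·t ≡ 2 (mod 8).
    So t ≡ 2 (mod 8).
    Then x = 1 + 9·2 = 19, valid modulo lcm(9, 8) = 72: x ≡ 19 (mod 72).
  Combine with x ≡ 2 (mod 6): gcd(72, 6) = 6, and 2 - 19 = -17 is NOT divisible by 6.
    ⇒ system is inconsistent (no integer solution).

No solution (the system is inconsistent).


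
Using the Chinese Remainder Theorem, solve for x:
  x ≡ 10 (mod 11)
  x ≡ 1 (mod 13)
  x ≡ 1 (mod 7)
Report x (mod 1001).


Moduli 11, 13, 7 are pairwise coprime; by CRT there is a unique solution modulo M = 11 · 13 · 7 = 1001.
Solve pairwise, accumulating the modulus:
  Start with x ≡ 10 (mod 11).
  Combine with x ≡ 1 (mod 13): since gcd(11, 13) = 1, we get a unique residue mod 143.
    Write x = 10 + 11·t and substitute into x ≡ 1 (mod 13): 11·t ≡ 1 − 10 = -9 (mod 13).
    Reduce coefficients mod 13: 11·t ≡ 4 (mod 13).
    The inverse of 11 mod 13 is 6 (since 11·6 = 66 = 5·13 + 1), so t ≡ 6·4 = 24 ≡ 11 (mod 13).
    Then x = 10 + 11·11 = 131, valid modulo lcm(11, 13) = 143: x ≡ 131 (mod 143).
  Combine with x ≡ 1 (mod 7): since gcd(143, 7) = 1, we get a unique residue mod 1001.
    Write x = 131 + 143·t and substitute into x ≡ 1 (mod 7): 143·t ≡ 1 − 131 = -130 (mod 7).
    Reduce coefficients mod 7: 3·t ≡ 3 (mod 7).
    The inverse of 3 mod 7 is 5 (since 3·5 = 15 = 2·7 + 1), so t ≡ 5·3 = 15 ≡ 1 (mod 7).
    Then x = 131 + 143·1 = 274, valid modulo lcm(143, 7) = 1001: x ≡ 274 (mod 1001).
Verify: 274 mod 11 = 10 ✓, 274 mod 13 = 1 ✓, 274 mod 7 = 1 ✓.

x ≡ 274 (mod 1001).


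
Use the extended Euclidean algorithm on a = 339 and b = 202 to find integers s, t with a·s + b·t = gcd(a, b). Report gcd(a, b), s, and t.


Euclidean algorithm on (339, 202) — divide until remainder is 0:
  339 = 1 · 202 + 137
  202 = 1 · 137 + 65
  137 = 2 · 65 + 7
  65 = 9 · 7 + 2
  7 = 3 · 2 + 1
  2 = 2 · 1 + 0
gcd(339, 202) = 1.
Track Bezout coefficients alongside the remainders: start with r₀ = 339 = a·1 + b·0 (s = 1, t = 0) and r₁ = 202 = a·0 + b·1 (s = 0, t = 1); each new remainder r_{k+1} = r_{k-1} − q_k·r_k inherits s_{k+1} = s_{k-1} − q_k·s_k, t_{k+1} = t_{k-1} − q_k·t_k, so r_k = a·s_k + b·t_k at every step:
  q = 1: r = 137, s = 1 − 1·0 = 1, t = 0 − 1·1 = -1  (check: 339·1 + 202·(-1) = 137)
  q = 1: r = 65, s = 0 − 1·1 = -1, t = 1 − 1·(-1) = 2  (check: 339·(-1) + 202·2 = 65)
  q = 2: r = 7, s = 1 − 2·(-1) = 3, t = -1 − 2·2 = -5  (check: 339·3 + 202·(-5) = 7)
  q = 9: r = 2, s = -1 − 9·3 = -28, t = 2 − 9·(-5) = 47  (check: 339·(-28) + 202·47 = 2)
  q = 3: r = 1, s = 3 − 3·(-28) = 87, t = -5 − 3·47 = -146  (check: 339·87 + 202·(-146) = 1)
The row with r = 1 (the gcd) gives the Bezout coefficients s = 87, t = -146.
Result: 339 · (87) + 202 · (-146) = 1.

gcd(339, 202) = 1; s = 87, t = -146 (check: 339·87 + 202·(-146) = 1).


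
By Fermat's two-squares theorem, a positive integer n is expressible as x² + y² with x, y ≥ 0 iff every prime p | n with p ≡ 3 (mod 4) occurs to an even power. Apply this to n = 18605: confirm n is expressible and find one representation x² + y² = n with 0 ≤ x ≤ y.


Step 1: Factor n = 18605 = 5 · 61^2.
Step 2: Check the mod-4 condition on each prime factor: 5 ≡ 1 (mod 4), exponent 1; 61 ≡ 1 (mod 4), exponent 2.
All primes ≡ 3 (mod 4) appear to even exponent (or don't appear), so by the two-squares theorem n IS expressible as a sum of two squares.
Step 3: Build a representation. Here n = 5 · 61 · 61 is a product of primes ≡ 1 (mod 4). Each prime p ≡ 1 (mod 4) is itself a sum of two squares; find a² by testing p − a² for a perfect square:
  5: 5 − 1² = 4 = 2² ⇒ 5 = 1² + 2².
  61: 61 − 1² = 60, 61 − 2² = 57, 61 − 3² = 52, 61 − 4² = 45, 61 − 5² = 36 = 6² ⇒ 61 = 5² + 6².
  Combine using the Brahmagupta–Fibonacci identity (a² + b²)(c² + d²) = (ac − bd)² + (ad + bc)² = (ac + bd)² + (ad − bc)²:
  5 · 61 = 305: from (1² + 2²)(5² + 6²), take (1·5 − 2·6, 1·6 + 2·5) = (5 − 12, 6 + 10) = (-7, 16); dropping signs (only squares matter) gives (7, 16); check 7² + 16² = 49 + 256 = 305 ✓.
  305 · 61 = 18605: from (7² + 16²)(5² + 6²), take (7·5 − 16·6, 7·6 + 16·5) = (35 − 96, 42 + 80) = (-61, 122); dropping signs (only squares matter) gives (61, 122); check 61² + 122² = 3721 + 14884 = 18605 ✓.
Step 4: Order so x ≤ y and verify: 61² + 122² = 3721 + 14884 = 18605 = n. ✓

n = 18605 = 61² + 122² (one valid representation with x ≤ y).


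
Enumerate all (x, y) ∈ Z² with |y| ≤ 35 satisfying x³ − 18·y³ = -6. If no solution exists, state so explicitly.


The equation is x³ - 18y³ = -6. For fixed y, x³ = 18·y³ − 6, so a solution requires the RHS to be a perfect cube.
Strategy: iterate y from -35 to 35, compute RHS = 18·y³ − 6, and check whether it is a (positive or negative) perfect cube.
Check small values of y:
  y = 0: RHS = -6 is not a perfect cube.
  y = 1: RHS = 12 is not a perfect cube.
  y = -1: RHS = -24 is not a perfect cube.
  y = 2: RHS = 138 is not a perfect cube.
  y = -2: RHS = -150 is not a perfect cube.
  y = 3: RHS = 480 is not a perfect cube.
  y = -3: RHS = -492 is not a perfect cube.
Continuing the search up to |y| = 35 finds no solutions either.
No (x, y) in the scanned range satisfies the equation.

No integer solutions with |y| ≤ 35.


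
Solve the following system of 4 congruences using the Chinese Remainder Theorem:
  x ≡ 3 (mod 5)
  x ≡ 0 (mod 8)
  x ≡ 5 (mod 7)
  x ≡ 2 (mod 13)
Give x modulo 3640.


Product of moduli M = 5 · 8 · 7 · 13 = 3640.
Merge one congruence at a time:
  Start: x ≡ 3 (mod 5).
  Combine with x ≡ 0 (mod 8); new modulus lcm = 40.
    Write x = 3 + 5·t and substitute into x ≡ 0 (mod 8): 5·t ≡ 0 − 3 = -3 (mod 8).
    Reduce coefficients mod 8: 5·t ≡ 5 (mod 8).
    The inverse of 5 mod 8 is 5 (since 5·5 = 25 = 3·8 + 1), so t ≡ 5·5 = 25 ≡ 1 (mod 8).
    Then x = 3 + 5·1 = 8, valid modulo lcm(5, 8) = 40: x ≡ 8 (mod 40).
  Combine with x ≡ 5 (mod 7); new modulus lcm = 280.
    Write x = 8 + 40·t and substitute into x ≡ 5 (mod 7): 40·t ≡ 5 − 8 = -3 (mod 7).
    Reduce coefficients mod 7: 5·t ≡ 4 (mod 7).
    The inverse of 5 mod 7 is 3 (since 5·3 = 15 = 2·7 + 1), so t ≡ 3·4 = 12 ≡ 5 (mod 7).
    Then x = 8 + 40·5 = 208, valid modulo lcm(40, 7) = 280: x ≡ 208 (mod 280).
  Combine with x ≡ 2 (mod 13); new modulus lcm = 3640.
    Write x = 208 + 280·t and substitute into x ≡ 2 (mod 13): 280·t ≡ 2 − 208 = -206 (mod 13).
    Reduce coefficients mod 13: 7·t ≡ 2 (mod 13).
    The inverse of 7 mod 13 is 2 (since 7·2 = 14 = 1·13 + 1), so t ≡ 2·2 = 4 ≡ 4 (mod 13).
    Then x = 208 + 280·4 = 1328, valid modulo lcm(280, 13) = 3640: x ≡ 1328 (mod 3640).
Verify against each original: 1328 mod 5 = 3, 1328 mod 8 = 0, 1328 mod 7 = 5, 1328 mod 13 = 2.

x ≡ 1328 (mod 3640).


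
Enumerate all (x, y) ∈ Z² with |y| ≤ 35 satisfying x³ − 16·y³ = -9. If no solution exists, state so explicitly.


The equation is x³ - 16y³ = -9. For fixed y, x³ = 16·y³ − 9, so a solution requires the RHS to be a perfect cube.
Strategy: iterate y from -35 to 35, compute RHS = 16·y³ − 9, and check whether it is a (positive or negative) perfect cube.
Check small values of y:
  y = 0: RHS = -9 is not a perfect cube.
  y = 1: RHS = 7 is not a perfect cube.
  y = -1: RHS = -25 is not a perfect cube.
  y = 2: RHS = 119 is not a perfect cube.
  y = -2: RHS = -137 is not a perfect cube.
  y = 3: RHS = 423 is not a perfect cube.
  y = -3: RHS = -441 is not a perfect cube.
Continuing the search up to |y| = 35 finds no solutions either.
No (x, y) in the scanned range satisfies the equation.

No integer solutions with |y| ≤ 35.


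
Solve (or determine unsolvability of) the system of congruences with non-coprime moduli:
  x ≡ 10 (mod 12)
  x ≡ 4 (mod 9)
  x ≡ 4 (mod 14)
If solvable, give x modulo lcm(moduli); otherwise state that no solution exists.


Moduli 12, 9, 14 are not pairwise coprime, so CRT works modulo lcm(m_i) when all pairwise compatibility conditions hold.
Pairwise compatibility: gcd(m_i, m_j) must divide a_i - a_j for every pair.
Merge one congruence at a time:
  Start: x ≡ 10 (mod 12).
  Combine with x ≡ 4 (mod 9): gcd(12, 9) = 3; 4 - 10 = -6, which IS divisible by 3, so compatible.
    Write x = 10 + 12·t and substitute into x ≡ 4 (mod 9): 12·t ≡ 4 − 10 = -6 (mod 9).
    Divide the congruence (and modulus) by g = 3: 4·t ≡ -2 (mod 3).
    Reduce coefficients mod 3: 1·t ≡ 1 (mod 3).
    So t ≡ 1 (mod 3).
    Then x = 10 + 12·1 = 22, valid modulo lcm(12, 9) = 36: x ≡ 22 (mod 36).
  Combine with x ≡ 4 (mod 14): gcd(36, 14) = 2; 4 - 22 = -18, which IS divisible by 2, so compatible.
    Write x = 22 + 36·t and substitute into x ≡ 4 (mod 14): 36·t ≡ 4 − 22 = -18 (mod 14).
    Divide the congruence (and modulus) by g = 2: 18·t ≡ -9 (mod 7).
    Reduce coefficients mod 7: 4·t ≡ 5 (mod 7).
    The inverse of 4 mod 7 is 2 (since 4·2 = 8 = 1·7 + 1), so t ≡ 2·5 = 10 ≡ 3 (mod 7).
    Then x = 22 + 36·3 = 130, valid modulo lcm(36, 14) = 252: x ≡ 130 (mod 252).
Verify: 130 mod 12 = 10, 130 mod 9 = 4, 130 mod 14 = 4.

x ≡ 130 (mod 252).


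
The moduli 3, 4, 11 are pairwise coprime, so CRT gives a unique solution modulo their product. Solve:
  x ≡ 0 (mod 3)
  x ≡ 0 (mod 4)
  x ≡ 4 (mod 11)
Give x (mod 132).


Moduli 3, 4, 11 are pairwise coprime; by CRT there is a unique solution modulo M = 3 · 4 · 11 = 132.
Solve pairwise, accumulating the modulus:
  Start with x ≡ 0 (mod 3).
  Combine with x ≡ 0 (mod 4): since gcd(3, 4) = 1, we get a unique residue mod 12.
    Write x = 0 + 3·t and substitute into x ≡ 0 (mod 4): 3·t ≡ 0 − 0 = 0 (mod 4).
    The inverse of 3 mod 4 is 3 (since 3·3 = 9 = 2·4 + 1), so t ≡ 3·0 = 0 ≡ 0 (mod 4).
    Then x = 0 + 3·0 = 0, valid modulo lcm(3, 4) = 12: x ≡ 0 (mod 12).
  Combine with x ≡ 4 (mod 11): since gcd(12, 11) = 1, we get a unique residue mod 132.
    Write x = 0 + 12·t and substitute into x ≡ 4 (mod 11): 12·t ≡ 4 − 0 = 4 (mod 11).
    Reduce coefficients mod 11: 1·t ≡ 4 (mod 11).
    So t ≡ 4 (mod 11).
    Then x = 0 + 12·4 = 48, valid modulo lcm(12, 11) = 132: x ≡ 48 (mod 132).
Verify: 48 mod 3 = 0 ✓, 48 mod 4 = 0 ✓, 48 mod 11 = 4 ✓.

x ≡ 48 (mod 132).


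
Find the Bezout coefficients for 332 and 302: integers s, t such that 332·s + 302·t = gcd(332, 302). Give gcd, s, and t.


Euclidean algorithm on (332, 302) — divide until remainder is 0:
  332 = 1 · 302 + 30
  302 = 10 · 30 + 2
  30 = 15 · 2 + 0
gcd(332, 302) = 2.
Track Bezout coefficients alongside the remainders: start with r₀ = 332 = a·1 + b·0 (s = 1, t = 0) and r₁ = 302 = a·0 + b·1 (s = 0, t = 1); each new remainder r_{k+1} = r_{k-1} − q_k·r_k inherits s_{k+1} = s_{k-1} − q_k·s_k, t_{k+1} = t_{k-1} − q_k·t_k, so r_k = a·s_k + b·t_k at every step:
  q = 1: r = 30, s = 1 − 1·0 = 1, t = 0 − 1·1 = -1  (check: 332·1 + 302·(-1) = 30)
  q = 10: r = 2, s = 0 − 10·1 = -10, t = 1 − 10·(-1) = 11  (check: 332·(-10) + 302·11 = 2)
The row with r = 2 (the gcd) gives the Bezout coefficients s = -10, t = 11.
Result: 332 · (-10) + 302 · (11) = 2.

gcd(332, 302) = 2; s = -10, t = 11 (check: 332·(-10) + 302·11 = 2).


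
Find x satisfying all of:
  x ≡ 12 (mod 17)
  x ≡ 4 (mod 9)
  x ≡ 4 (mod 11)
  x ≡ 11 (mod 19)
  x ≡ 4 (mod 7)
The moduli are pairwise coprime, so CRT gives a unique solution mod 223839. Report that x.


Product of moduli M = 17 · 9 · 11 · 19 · 7 = 223839.
Merge one congruence at a time:
  Start: x ≡ 12 (mod 17).
  Combine with x ≡ 4 (mod 9); new modulus lcm = 153.
    Write x = 12 + 17·t and substitute into x ≡ 4 (mod 9): 17·t ≡ 4 − 12 = -8 (mod 9).
    Reduce coefficients mod 9: 8·t ≡ 1 (mod 9).
    The inverse of 8 mod 9 is 8 (since 8·8 = 64 = 7·9 + 1), so t ≡ 8·1 = 8 ≡ 8 (mod 9).
    Then x = 12 + 17·8 = 148, valid modulo lcm(17, 9) = 153: x ≡ 148 (mod 153).
  Combine with x ≡ 4 (mod 11); new modulus lcm = 1683.
    Write x = 148 + 153·t and substitute into x ≡ 4 (mod 11): 153·t ≡ 4 − 148 = -144 (mod 11).
    Reduce coefficients mod 11: 10·t ≡ 10 (mod 11).
    The inverse of 10 mod 11 is 10 (since 10·10 = 100 = 9·11 + 1), so t ≡ 10·10 = 100 ≡ 1 (mod 11).
    Then x = 148 + 153·1 = 301, valid modulo lcm(153, 11) = 1683: x ≡ 301 (mod 1683).
  Combine with x ≡ 11 (mod 19); new modulus lcm = 31977.
    Write x = 301 + 1683·t and substitute into x ≡ 11 (mod 19): 1683·t ≡ 11 − 301 = -290 (mod 19).
    Reduce coefficients mod 19: 11·t ≡ 14 (mod 19).
    The inverse of 11 mod 19 is 7 (since 11·7 = 77 = 4·19 + 1), so t ≡ 7·14 = 98 ≡ 3 (mod 19).
    Then x = 301 + 1683·3 = 5350, valid modulo lcm(1683, 19) = 31977: x ≡ 5350 (mod 31977).
  Combine with x ≡ 4 (mod 7); new modulus lcm = 223839.
    Write x = 5350 + 31977·t and substitute into x ≡ 4 (mod 7): 31977·t ≡ 4 − 5350 = -5346 (mod 7).
    Reduce coefficients mod 7: 1·t ≡ 2 (mod 7).
    So t ≡ 2 (mod 7).
    Then x = 5350 + 31977·2 = 69304, valid modulo lcm(31977, 7) = 223839: x ≡ 69304 (mod 223839).
Verify against each original: 69304 mod 17 = 12, 69304 mod 9 = 4, 69304 mod 11 = 4, 69304 mod 19 = 11, 69304 mod 7 = 4.

x ≡ 69304 (mod 223839).
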